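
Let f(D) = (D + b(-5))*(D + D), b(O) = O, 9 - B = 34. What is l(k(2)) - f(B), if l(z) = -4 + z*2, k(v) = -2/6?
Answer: -4514/3 ≈ -1504.7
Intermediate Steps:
B = -25 (B = 9 - 1*34 = 9 - 34 = -25)
k(v) = -⅓ (k(v) = -2*⅙ = -⅓)
l(z) = -4 + 2*z
f(D) = 2*D*(-5 + D) (f(D) = (D - 5)*(D + D) = (-5 + D)*(2*D) = 2*D*(-5 + D))
l(k(2)) - f(B) = (-4 + 2*(-⅓)) - 2*(-25)*(-5 - 25) = (-4 - ⅔) - 2*(-25)*(-30) = -14/3 - 1*1500 = -14/3 - 1500 = -4514/3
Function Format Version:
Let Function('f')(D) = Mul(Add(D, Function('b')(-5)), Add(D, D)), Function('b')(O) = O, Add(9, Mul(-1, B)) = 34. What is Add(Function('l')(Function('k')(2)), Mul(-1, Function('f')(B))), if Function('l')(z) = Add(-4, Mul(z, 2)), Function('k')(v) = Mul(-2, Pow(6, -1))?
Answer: Rational(-4514, 3) ≈ -1504.7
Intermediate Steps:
B = -25 (B = Add(9, Mul(-1, 34)) = Add(9, -34) = -25)
Function('k')(v) = Rational(-1, 3) (Function('k')(v) = Mul(-2, Rational(1, 6)) = Rational(-1, 3))
Function('l')(z) = Add(-4, Mul(2, z))
Function('f')(D) = Mul(2, D, Add(-5, D)) (Function('f')(D) = Mul(Add(D, -5), Add(D, D)) = Mul(Add(-5, D), Mul(2, D)) = Mul(2, D, Add(-5, D)))
Add(Function('l')(Function('k')(2)), Mul(-1, Function('f')(B))) = Add(Add(-4, Mul(2, Rational(-1, 3))), Mul(-1, Mul(2, -25, Add(-5, -25)))) = Add(Add(-4, Rational(-2, 3)), Mul(-1, Mul(2, -25, -30))) = Add(Rational(-14, 3), Mul(-1, 1500)) = Add(Rational(-14, 3), -1500) = Rational(-4514, 3)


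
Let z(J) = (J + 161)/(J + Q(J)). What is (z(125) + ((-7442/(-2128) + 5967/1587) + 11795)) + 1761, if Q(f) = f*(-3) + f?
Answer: 954109103309/70357000 ≈ 13561.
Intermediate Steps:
Q(f) = -2*f (Q(f) = -3*f + f = -2*f)
z(J) = -(161 + J)/J (z(J) = (J + 161)/(J - 2*J) = (161 + J)/((-J)) = (161 + J)*(-1/J) = -(161 + J)/J)
(z(125) + ((-7442/(-2128) + 5967/1587) + 11795)) + 1761 = ((-161 - 1*125)/125 + ((-7442/(-2128) + 5967/1587) + 11795)) + 1761 = ((-161 - 125)/125 + ((-7442*(-1/2128) + 5967*(1/1587)) + 11795)) + 1761 = ((1/125)*(-286) + ((3721/1064 + 1989/529) + 11795)) + 1761 = (-286/125 + (4084705/562856 + 11795)) + 1761 = (-286/125 + 6642971225/562856) + 1761 = 830210426309/70357000 + 1761 = 954109103309/70357000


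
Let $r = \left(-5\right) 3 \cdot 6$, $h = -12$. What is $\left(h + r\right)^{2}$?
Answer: $10404$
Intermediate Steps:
$r = -90$ ($r = \left(-15\right) 6 = -90$)
$\left(h + r\right)^{2} = \left(-12 - 90\right)^{2} = \left(-102\right)^{2} = 10404$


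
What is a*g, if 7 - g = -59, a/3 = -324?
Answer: -64152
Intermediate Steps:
a = -972 (a = 3*(-324) = -972)
g = 66 (g = 7 - 1*(-59) = 7 + 59 = 66)
a*g = -972*66 = -64152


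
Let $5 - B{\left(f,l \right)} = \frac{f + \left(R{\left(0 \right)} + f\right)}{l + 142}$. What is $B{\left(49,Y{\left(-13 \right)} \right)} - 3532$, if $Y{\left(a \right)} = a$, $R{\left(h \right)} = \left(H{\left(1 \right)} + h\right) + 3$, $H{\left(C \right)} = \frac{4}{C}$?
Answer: $- \frac{151696}{43} \approx -3527.8$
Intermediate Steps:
$R{\left(h \right)} = 7 + h$ ($R{\left(h \right)} = \left(\frac{4}{1} + h\right) + 3 = \left(4 \cdot 1 + h\right) + 3 = \left(4 + h\right) + 3 = 7 + h$)
$B{\left(f,l \right)} = 5 - \frac{7 + 2 f}{142 + l}$ ($B{\left(f,l \right)} = 5 - \frac{f + \left(\left(7 + 0\right) + f\right)}{l + 142} = 5 - \frac{f + \left(7 + f\right)}{142 + l} = 5 - \frac{7 + 2 f}{142 + l}$)
$B{\left(49,Y{\left(-13 \right)} \right)} - 3532 = \frac{703 - 98 + 5 \left(-13\right)}{142 - 13} - 3532 = \frac{703 - 98 - 65}{129} - 3532 = \frac{1}{129} \cdot 540 - 3532 = \frac{180}{43} - 3532 = - \frac{151696}{43}$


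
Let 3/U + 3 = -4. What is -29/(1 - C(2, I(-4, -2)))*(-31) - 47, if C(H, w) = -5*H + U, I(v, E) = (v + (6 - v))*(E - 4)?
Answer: 2533/80 ≈ 31.663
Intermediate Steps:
U = -3/7 (U = 3/(-3 - 4) = 3/(-7) = 3*(-1/7) = -3/7 ≈ -0.42857)
I(v, E) = -24 + 6*E (I(v, E) = 6*(-4 + E) = -24 + 6*E)
C(H, w) = -3/7 - 5*H (C(H, w) = -5*H - 3/7 = -3/7 - 5*H)
-29/(1 - C(2, I(-4, -2)))*(-31) - 47 = -29/(1 - (-3/7 - 5*2))*(-31) - 47 = -29/(1 - (-3/7 - 10))*(-31) - 47 = -29/(1 - 1*(-73/7))*(-31) - 47 = -29/(1 + 73/7)*(-31) - 47 = -29/80/7*(-31) - 47 = -29*7/80*(-31) - 47 = -203/80*(-31) - 47 = 6293/80 - 47 = 2533/80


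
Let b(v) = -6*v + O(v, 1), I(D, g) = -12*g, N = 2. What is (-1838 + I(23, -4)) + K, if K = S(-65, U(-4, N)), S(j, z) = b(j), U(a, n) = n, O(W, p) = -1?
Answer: -1401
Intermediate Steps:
b(v) = -1 - 6*v (b(v) = -6*v - 1 = -1 - 6*v)
S(j, z) = -1 - 6*j
K = 389 (K = -1 - 6*(-65) = -1 + 390 = 389)
(-1838 + I(23, -4)) + K = (-1838 - 12*(-4)) + 389 = (-1838 + 48) + 389 = -1790 + 389 = -1401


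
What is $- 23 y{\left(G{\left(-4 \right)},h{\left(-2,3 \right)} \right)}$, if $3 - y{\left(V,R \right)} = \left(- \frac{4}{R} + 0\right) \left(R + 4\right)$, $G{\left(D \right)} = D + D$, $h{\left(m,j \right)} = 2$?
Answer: $-345$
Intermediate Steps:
$G{\left(D \right)} = 2 D$
$y{\left(V,R \right)} = 3 + \frac{4 \left(4 + R\right)}{R}$ ($y{\left(V,R \right)} = 3 - \left(- \frac{4}{R} + 0\right) \left(R + 4\right) = 3 - - \frac{4}{R} \left(4 + R\right) = 3 - - \frac{4 \left(4 + R\right)}{R} = 3 + \frac{4 \left(4 + R\right)}{R}$)
$- 23 y{\left(G{\left(-4 \right)},h{\left(-2,3 \right)} \right)} = - 23 \left(7 + \frac{16}{2}\right) = - 23 \left(7 + 16 \cdot \frac{1}{2}\right) = - 23 \left(7 + 8\right) = \left(-23\right) 15 = -345$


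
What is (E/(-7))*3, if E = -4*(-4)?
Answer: -48/7 ≈ -6.8571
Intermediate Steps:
E = 16
(E/(-7))*3 = (16/(-7))*3 = -1/7*16*3 = -16/7*3 = -48/7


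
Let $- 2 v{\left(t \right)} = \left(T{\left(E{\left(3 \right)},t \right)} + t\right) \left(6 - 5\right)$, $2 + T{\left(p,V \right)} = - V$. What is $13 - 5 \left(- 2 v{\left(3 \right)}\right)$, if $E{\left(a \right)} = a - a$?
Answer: $23$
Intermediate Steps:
$E{\left(a \right)} = 0$
$T{\left(p,V \right)} = -2 - V$
$v{\left(t \right)} = 1$ ($v{\left(t \right)} = - \frac{\left(\left(-2 - t\right) + t\right) \left(6 - 5\right)}{2} = - \frac{\left(-2\right) 1}{2} = \left(- \frac{1}{2}\right) \left(-2\right) = 1$)
$13 - 5 \left(- 2 v{\left(3 \right)}\right) = 13 - 5 \left(\left(-2\right) 1\right) = 13 - -10 = 13 + 10 = 23$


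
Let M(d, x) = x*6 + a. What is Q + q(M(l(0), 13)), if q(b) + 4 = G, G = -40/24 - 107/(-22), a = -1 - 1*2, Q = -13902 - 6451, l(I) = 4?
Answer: -1343351/66 ≈ -20354.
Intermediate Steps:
Q = -20353
a = -3 (a = -1 - 2 = -3)
G = 211/66 (G = -40*1/24 - 107*(-1/22) = -5/3 + 107/22 = 211/66 ≈ 3.1970)
M(d, x) = -3 + 6*x (M(d, x) = x*6 - 3 = 6*x - 3 = -3 + 6*x)
q(b) = -53/66 (q(b) = -4 + 211/66 = -53/66)
Q + q(M(l(0), 13)) = -20353 - 53/66 = -1343351/66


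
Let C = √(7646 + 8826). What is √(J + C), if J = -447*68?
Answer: √(-30396 + 2*√4118) ≈ 173.98*I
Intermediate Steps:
J = -30396
C = 2*√4118 (C = √16472 = 2*√4118 ≈ 128.34)
√(J + C) = √(-30396 + 2*√4118)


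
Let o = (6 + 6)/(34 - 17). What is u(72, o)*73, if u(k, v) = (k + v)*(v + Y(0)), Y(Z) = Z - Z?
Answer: 1082736/289 ≈ 3746.5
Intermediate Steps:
Y(Z) = 0
o = 12/17 ≈ 0.70588
u(k, v) = v*(k + v) (u(k, v) = (k + v)*(v + 0) = (k + v)*v = v*(k + v))
u(72, o)*73 = (12*(72 + 12/17)/17)*73 = ((12/17)*(1236/17))*73 = (14832/289)*73 = 1082736/289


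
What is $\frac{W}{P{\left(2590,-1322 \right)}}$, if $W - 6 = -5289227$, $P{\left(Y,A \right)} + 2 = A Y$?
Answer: $\frac{5289221}{3423982} \approx 1.5448$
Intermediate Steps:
$P{\left(Y,A \right)} = -2 + A Y$
$W = -5289221$ ($W = 6 - 5289227 = -5289221$)
$\frac{W}{P{\left(2590,-1322 \right)}} = - \frac{5289221}{-2 - 3423980} = - \frac{5289221}{-3423982} = \left(-5289221\right) \left(- \frac{1}{3423982}\right) = \frac{5289221}{3423982}$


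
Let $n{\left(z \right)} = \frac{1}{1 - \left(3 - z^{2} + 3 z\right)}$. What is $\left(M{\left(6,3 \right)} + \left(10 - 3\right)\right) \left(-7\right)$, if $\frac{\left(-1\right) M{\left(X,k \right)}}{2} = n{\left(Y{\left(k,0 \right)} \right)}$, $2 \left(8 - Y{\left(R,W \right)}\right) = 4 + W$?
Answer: $- \frac{385}{8} \approx -48.125$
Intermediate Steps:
$Y{\left(R,W \right)} = 6 - \frac{W}{2}$ ($Y{\left(R,W \right)} = 8 - \frac{4 + W}{2} = 8 - \left(2 + \frac{W}{2}\right) = 6 - \frac{W}{2}$)
$n{\left(z \right)} = \frac{1}{-2 + z^{2} - 3 z}$ ($n{\left(z \right)} = \frac{1}{1 - \left(3 - z^{2} + 3 z\right)} = \frac{1}{-2 + z^{2} - 3 z}$)
$M{\left(X,k \right)} = - \frac{1}{8}$ ($M{\left(X,k \right)} = - \frac{2}{-2 + \left(6 - 0\right)^{2} - 3 \left(6 - 0\right)} = - \frac{2}{-2 + \left(6 + 0\right)^{2} - 3 \left(6 + 0\right)} = - \frac{2}{-2 + 6^{2} - 18} = - \frac{2}{-2 + 36 - 18} = - \frac{2}{16} = \left(-2\right) \frac{1}{16} = - \frac{1}{8}$)
$\left(M{\left(6,3 \right)} + \left(10 - 3\right)\right) \left(-7\right) = \left(- \frac{1}{8} + \left(10 - 3\right)\right) \left(-7\right) = \left(- \frac{1}{8} + 7\right) \left(-7\right) = \frac{55}{8} \left(-7\right) = - \frac{385}{8}$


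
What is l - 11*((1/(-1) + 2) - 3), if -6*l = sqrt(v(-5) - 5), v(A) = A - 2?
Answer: 22 - I*sqrt(3)/3 ≈ 22.0 - 0.57735*I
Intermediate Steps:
v(A) = -2 + A
l = -I*sqrt(3)/3 (l = -sqrt((-2 - 5) - 5)/6 = -sqrt(-7 - 5)/6 = -I*sqrt(3)/3 ≈ -0.57735*I)
l - 11*((1/(-1) + 2) - 3) = -I*sqrt(3)/3 - 11*((1/(-1) + 2) - 3) = -I*sqrt(3)/3 - 11*((-1 + 2) - 3) = -I*sqrt(3)/3 - 11*(1 - 3) = -I*sqrt(3)/3 - 11*(-2) = -I*sqrt(3)/3 + 22 = 22 - I*sqrt(3)/3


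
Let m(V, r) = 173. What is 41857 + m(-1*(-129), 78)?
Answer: 42030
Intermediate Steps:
41857 + m(-1*(-129), 78) = 41857 + 173 = 42030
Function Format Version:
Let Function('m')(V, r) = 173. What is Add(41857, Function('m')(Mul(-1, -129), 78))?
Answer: 42030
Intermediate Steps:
Add(41857, Function('m')(Mul(-1, -129), 78)) = Add(41857, 173) = 42030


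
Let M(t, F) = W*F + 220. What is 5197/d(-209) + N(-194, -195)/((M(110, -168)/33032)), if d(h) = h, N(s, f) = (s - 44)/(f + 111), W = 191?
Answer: -138883834/4995309 ≈ -27.803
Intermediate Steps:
N(s, f) = (-44 + s)/(111 + f)
M(t, F) = 220 + 191*F (M(t, F) = 191*F + 220 = 220 + 191*F)
5197/d(-209) + N(-194, -195)/((M(110, -168)/33032)) = 5197/(-209) + ((-44 - 194)/(111 - 195))/(((220 + 191*(-168))/33032)) = 5197*(-1/209) + (-238/(-84))/(((220 - 32088)*(1/33032))) = -5197/209 + (-1/84*(-238))/((-31868*1/33032)) = -5197/209 + 17/(6*(-7967/8258)) = -5197/209 + (17/6)*(-8258/7967) = -5197/209 - 70193/23901 = -138883834/4995309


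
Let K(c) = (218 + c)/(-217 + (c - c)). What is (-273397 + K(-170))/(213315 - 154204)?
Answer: -59327197/12827087 ≈ -4.6252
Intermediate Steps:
K(c) = -218/217 - c/217 (K(c) = (218 + c)/(-217 + 0) = (218 + c)/(-217) = (218 + c)*(-1/217) = -218/217 - c/217)
(-273397 + K(-170))/(213315 - 154204) = (-273397 + (-218/217 - 1/217*(-170)))/(213315 - 154204) = (-273397 + (-218/217 + 170/217))/59111 = (-273397 - 48/217)*(1/59111) = -59327197/217*1/59111 = -59327197/12827087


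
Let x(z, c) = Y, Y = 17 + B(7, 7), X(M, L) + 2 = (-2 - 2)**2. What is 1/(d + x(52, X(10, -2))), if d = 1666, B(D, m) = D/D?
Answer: 1/1684 ≈ 0.00059382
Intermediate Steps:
B(D, m) = 1
X(M, L) = 14 (X(M, L) = -2 + (-2 - 2)**2 = -2 + (-4)**2 = -2 + 16 = 14)
Y = 18 (Y = 17 + 1 = 18)
x(z, c) = 18
1/(d + x(52, X(10, -2))) = 1/(1666 + 18) = 1/1684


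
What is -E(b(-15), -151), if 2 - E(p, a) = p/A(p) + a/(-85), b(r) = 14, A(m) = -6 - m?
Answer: -157/170 ≈ -0.92353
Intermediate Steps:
E(p, a) = 2 + a/85 - p/(-6 - p) (E(p, a) = 2 - (p/(-6 - p) + a/(-85)) = 2 - (p/(-6 - p) + a*(-1/85)) = 2 - (p/(-6 - p) - a/85) = 2 - (-a/85 + p/(-6 - p)) = 2 + (a/85 - p/(-6 - p)) = 2 + a/85 - p/(-6 - p))
-E(b(-15), -151) = -(14 + (6 + 14)*(170 - 151)/85)/(6 + 14) = -(14 + (1/85)*20*19)/20 = -(14 + 76/17)/20 = -314/(20*17) = -1*157/170 = -157/170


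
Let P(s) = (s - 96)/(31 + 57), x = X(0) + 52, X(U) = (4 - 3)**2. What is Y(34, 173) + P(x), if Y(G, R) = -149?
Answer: -13155/88 ≈ -149.49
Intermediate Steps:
X(U) = 1 (X(U) = 1**2 = 1)
x = 53 (x = 1 + 52 = 53)
P(s) = -12/11 + s/88 (P(s) = (-96 + s)/88 = (-96 + s)*(1/88) = -12/11 + s/88)
Y(34, 173) + P(x) = -149 + (-12/11 + (1/88)*53) = -149 + (-12/11 + 53/88) = -149 - 43/88 = -13155/88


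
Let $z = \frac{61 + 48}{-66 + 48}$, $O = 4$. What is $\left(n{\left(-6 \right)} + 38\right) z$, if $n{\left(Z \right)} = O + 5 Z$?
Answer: $- \frac{218}{3} \approx -72.667$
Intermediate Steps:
$n{\left(Z \right)} = 4 + 5 Z$
$z = - \frac{109}{18}$ ($z = \frac{109}{-18} = 109 \left(- \frac{1}{18}\right) = - \frac{109}{18} \approx -6.0556$)
$\left(n{\left(-6 \right)} + 38\right) z = \left(\left(4 + 5 \left(-6\right)\right) + 38\right) \left(- \frac{109}{18}\right) = \left(\left(4 - 30\right) + 38\right) \left(- \frac{109}{18}\right) = \left(-26 + 38\right) \left(- \frac{109}{18}\right) = 12 \left(- \frac{109}{18}\right) = - \frac{218}{3}$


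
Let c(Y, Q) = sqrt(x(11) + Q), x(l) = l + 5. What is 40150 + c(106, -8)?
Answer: 40150 + 2*sqrt(2) ≈ 40153.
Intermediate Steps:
x(l) = 5 + l
c(Y, Q) = sqrt(16 + Q) (c(Y, Q) = sqrt((5 + 11) + Q) = sqrt(16 + Q))
40150 + c(106, -8) = 40150 + sqrt(16 - 8) = 40150 + sqrt(8) = 40150 + 2*sqrt(2)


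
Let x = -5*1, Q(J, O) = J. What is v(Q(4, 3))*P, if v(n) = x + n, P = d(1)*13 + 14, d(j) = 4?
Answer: -66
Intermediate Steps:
x = -5
P = 66 (P = 4*13 + 14 = 52 + 14 = 66)
v(n) = -5 + n
v(Q(4, 3))*P = (-5 + 4)*66 = -1*66 = -66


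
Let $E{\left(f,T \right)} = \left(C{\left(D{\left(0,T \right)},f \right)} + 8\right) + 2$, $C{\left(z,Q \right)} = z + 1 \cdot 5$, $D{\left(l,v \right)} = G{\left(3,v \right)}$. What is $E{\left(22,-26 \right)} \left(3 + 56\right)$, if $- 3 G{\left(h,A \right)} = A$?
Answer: $\frac{4189}{3} \approx 1396.3$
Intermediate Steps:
$G{\left(h,A \right)} = - \frac{A}{3}$
$D{\left(l,v \right)} = - \frac{v}{3}$
$C{\left(z,Q \right)} = 5 + z$ ($C{\left(z,Q \right)} = z + 5 = 5 + z$)
$E{\left(f,T \right)} = 15 - \frac{T}{3}$ ($E{\left(f,T \right)} = \left(\left(5 - \frac{T}{3}\right) + 8\right) + 2 = \left(13 - \frac{T}{3}\right) + 2 = 15 - \frac{T}{3}$)
$E{\left(22,-26 \right)} \left(3 + 56\right) = \left(15 - - \frac{26}{3}\right) \left(3 + 56\right) = \left(15 + \frac{26}{3}\right) 59 = \frac{71}{3} \cdot 59 = \frac{4189}{3}$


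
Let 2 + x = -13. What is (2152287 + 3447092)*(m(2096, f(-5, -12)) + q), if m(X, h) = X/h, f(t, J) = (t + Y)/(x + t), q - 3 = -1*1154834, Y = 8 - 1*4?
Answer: -6231610482269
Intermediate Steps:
x = -15 (x = -2 - 13 = -15)
Y = 4 (Y = 8 - 4 = 4)
q = -1154831 (q = 3 - 1*1154834 = 3 - 1154834 = -1154831)
f(t, J) = (4 + t)/(-15 + t) (f(t, J) = (t + 4)/(-15 + t) = (4 + t)/(-15 + t))
(2152287 + 3447092)*(m(2096, f(-5, -12)) + q) = (2152287 + 3447092)*(2096/(((4 - 5)/(-15 - 5))) - 1154831) = 5599379*(2096/((-1/(-20))) - 1154831) = 5599379*(2096/((-1/20*(-1))) - 1154831) = 5599379*(2096/(1/20) - 1154831) = 5599379*(2096*20 - 1154831) = 5599379*(41920 - 1154831) = 5599379*(-1112911) = -6231610482269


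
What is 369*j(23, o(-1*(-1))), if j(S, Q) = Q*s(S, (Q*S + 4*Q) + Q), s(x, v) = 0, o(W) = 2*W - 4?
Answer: 0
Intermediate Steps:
o(W) = -4 + 2*W
j(S, Q) = 0 (j(S, Q) = Q*0 = 0)
369*j(23, o(-1*(-1))) = 369*0 = 0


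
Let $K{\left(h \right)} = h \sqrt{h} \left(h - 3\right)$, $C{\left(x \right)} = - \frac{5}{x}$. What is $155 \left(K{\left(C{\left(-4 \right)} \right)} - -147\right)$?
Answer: $22785 - \frac{5425 \sqrt{5}}{32} \approx 22406.0$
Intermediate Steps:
$K{\left(h \right)} = h^{\frac{3}{2}} \left(-3 + h\right)$
$155 \left(K{\left(C{\left(-4 \right)} \right)} - -147\right) = 155 \left(\left(- \frac{5}{-4}\right)^{\frac{3}{2}} \left(-3 - \frac{5}{-4}\right) - -147\right) = 155 \left(\left(\left(-5\right) \left(- \frac{1}{4}\right)\right)^{\frac{3}{2}} \left(-3 - - \frac{5}{4}\right) + 147\right) = 155 \left(\left(\frac{5}{4}\right)^{\frac{3}{2}} \left(-3 + \frac{5}{4}\right) + 147\right) = 155 \left(\frac{5 \sqrt{5}}{8} \left(- \frac{7}{4}\right) + 147\right) = 155 \left(- \frac{35 \sqrt{5}}{32} + 147\right) = 155 \left(147 - \frac{35 \sqrt{5}}{32}\right) = 22785 - \frac{5425 \sqrt{5}}{32}$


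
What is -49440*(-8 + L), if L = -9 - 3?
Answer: 988800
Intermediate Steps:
L = -12
-49440*(-8 + L) = -49440*(-8 - 12) = -49440*(-20) = 988800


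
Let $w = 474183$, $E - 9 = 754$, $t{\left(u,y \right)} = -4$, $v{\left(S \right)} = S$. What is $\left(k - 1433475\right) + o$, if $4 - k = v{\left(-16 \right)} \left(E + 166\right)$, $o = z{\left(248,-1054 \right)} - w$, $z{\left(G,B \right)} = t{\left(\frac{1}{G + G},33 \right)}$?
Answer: $-1892794$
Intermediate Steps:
$E = 763$ ($E = 9 + 754 = 763$)
$z{\left(G,B \right)} = -4$
$o = -474187$ ($o = -4 - 474183 = -474187$)
$k = 14868$ ($k = 4 - - 16 \left(763 + 166\right) = 4 - \left(-16\right) 929 = 4 - -14864 = 4 + 14864 = 14868$)
$\left(k - 1433475\right) + o = \left(14868 - 1433475\right) - 474187 = -1418607 - 474187 = -1892794$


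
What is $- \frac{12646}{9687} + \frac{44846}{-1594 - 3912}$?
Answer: $- \frac{252026039}{26668311} \approx -9.4504$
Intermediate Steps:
$- \frac{12646}{9687} + \frac{44846}{-1594 - 3912} = \left(-12646\right) \frac{1}{9687} + \frac{44846}{-5506} = - \frac{12646}{9687} + 44846 \left(- \frac{1}{5506}\right) = - \frac{12646}{9687} - \frac{22423}{2753} = - \frac{252026039}{26668311}$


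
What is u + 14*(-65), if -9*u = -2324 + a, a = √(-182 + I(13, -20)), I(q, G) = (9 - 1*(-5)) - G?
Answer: -5866/9 - 2*I*√37/9 ≈ -651.78 - 1.3517*I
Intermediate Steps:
I(q, G) = 14 - G (I(q, G) = (9 + 5) - G = 14 - G)
a = 2*I*√37 (a = √(-182 + (14 - 1*(-20))) = √(-182 + (14 + 20)) = √(-182 + 34) = √(-148) = 2*I*√37 ≈ 12.166*I)
u = 2324/9 - 2*I*√37/9 (u = -(-2324 + 2*I*√37)/9 = 2324/9 - 2*I*√37/9 ≈ 258.22 - 1.3517*I)
u + 14*(-65) = (2324/9 - 2*I*√37/9) + 14*(-65) = (2324/9 - 2*I*√37/9) - 910 = -5866/9 - 2*I*√37/9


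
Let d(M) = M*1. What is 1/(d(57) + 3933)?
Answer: 1/3990 ≈ 0.00025063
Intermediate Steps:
d(M) = M
1/(d(57) + 3933) = 1/(57 + 3933) = 1/3990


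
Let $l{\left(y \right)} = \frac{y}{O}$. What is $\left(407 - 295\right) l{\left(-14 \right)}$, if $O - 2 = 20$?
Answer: $- \frac{784}{11} \approx -71.273$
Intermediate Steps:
$O = 22$ ($O = 2 + 20 = 22$)
$l{\left(y \right)} = \frac{y}{22}$
$\left(407 - 295\right) l{\left(-14 \right)} = \left(407 - 295\right) \frac{1}{22} \left(-14\right) = 112 \left(- \frac{7}{11}\right) = - \frac{784}{11}$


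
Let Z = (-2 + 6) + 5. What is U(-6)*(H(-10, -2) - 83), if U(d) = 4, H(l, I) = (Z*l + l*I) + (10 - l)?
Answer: -532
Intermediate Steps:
Z = 9 (Z = 4 + 5 = 9)
H(l, I) = 10 + 8*l + I*l (H(l, I) = (9*l + l*I) + (10 - l) = (9*l + I*l) + (10 - l) = 10 + 8*l + I*l)
U(-6)*(H(-10, -2) - 83) = 4*((10 + 8*(-10) - 2*(-10)) - 83) = 4*((10 - 80 + 20) - 83) = 4*(-50 - 83) = 4*(-133) = -532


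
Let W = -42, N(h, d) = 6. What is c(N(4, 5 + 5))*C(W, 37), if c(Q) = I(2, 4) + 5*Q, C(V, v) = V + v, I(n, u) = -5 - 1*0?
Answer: -125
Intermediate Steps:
I(n, u) = -5 (I(n, u) = -5 + 0 = -5)
c(Q) = -5 + 5*Q
c(N(4, 5 + 5))*C(W, 37) = (-5 + 5*6)*(-42 + 37) = (-5 + 30)*(-5) = 25*(-5) = -125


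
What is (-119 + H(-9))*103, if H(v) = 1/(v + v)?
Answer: -220729/18 ≈ -12263.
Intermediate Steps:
H(v) = 1/(2*v)
(-119 + H(-9))*103 = (-119 + (½)/(-9))*103 = (-119 + (½)*(-⅑))*103 = (-119 - 1/18)*103 = -2143/18*103 = -220729/18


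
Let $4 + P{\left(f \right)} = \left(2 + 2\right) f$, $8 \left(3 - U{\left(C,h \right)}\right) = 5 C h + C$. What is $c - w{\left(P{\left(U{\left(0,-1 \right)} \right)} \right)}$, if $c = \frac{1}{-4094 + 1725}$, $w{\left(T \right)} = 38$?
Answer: $- \frac{90023}{2369} \approx -38.0$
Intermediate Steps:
$U{\left(C,h \right)} = 3 - \frac{C}{8} - \frac{5 C h}{8}$ ($U{\left(C,h \right)} = 3 - \frac{5 C h + C}{8} = 3 - \frac{C + 5 C h}{8} = 3 - \left(\frac{C}{8} + \frac{5 C h}{8}\right) = 3 - \frac{C}{8} - \frac{5 C h}{8}$)
$P{\left(f \right)} = -4 + 4 f$ ($P{\left(f \right)} = -4 + \left(2 + 2\right) f = -4 + 4 f$)
$c = - \frac{1}{2369}$ ($c = \frac{1}{-2369} = - \frac{1}{2369} \approx -0.00042212$)
$c - w{\left(P{\left(U{\left(0,-1 \right)} \right)} \right)} = - \frac{1}{2369} - 38 = - \frac{90023}{2369}$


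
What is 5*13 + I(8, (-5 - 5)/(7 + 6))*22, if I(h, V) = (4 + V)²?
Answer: 49793/169 ≈ 294.63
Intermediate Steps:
5*13 + I(8, (-5 - 5)/(7 + 6))*22 = 5*13 + (4 + (-5 - 5)/(7 + 6))²*22 = 65 + (4 - 10/13)²*22 = 65 + (42/13)²*22 = 65 + (1764/169)*22 = 65 + 38808/169 = 49793/169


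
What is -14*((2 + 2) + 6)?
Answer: -140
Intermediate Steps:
-14*((2 + 2) + 6) = -14*(4 + 6) = -14*10 = -140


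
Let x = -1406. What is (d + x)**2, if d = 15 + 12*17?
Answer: 1408969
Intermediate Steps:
d = 219 (d = 15 + 204 = 219)
(d + x)**2 = (219 - 1406)**2 = (-1187)**2 = 1408969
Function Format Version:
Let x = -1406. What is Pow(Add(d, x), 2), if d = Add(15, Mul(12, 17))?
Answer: 1408969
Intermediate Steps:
d = 219 (d = Add(15, 204) = 219)
Pow(Add(d, x), 2) = Pow(Add(219, -1406), 2) = Pow(-1187, 2) = 1408969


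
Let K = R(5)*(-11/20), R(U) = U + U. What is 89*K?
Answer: -979/2 ≈ -489.50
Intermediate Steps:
R(U) = 2*U
K = -11/2 (K = (2*5)*(-11/20) = 10*(-11*1/20) = 10*(-11/20) = -11/2 ≈ -5.5000)
89*K = 89*(-11/2) = -979/2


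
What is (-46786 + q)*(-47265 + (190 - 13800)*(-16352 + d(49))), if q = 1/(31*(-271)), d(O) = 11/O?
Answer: -4285226459135827395/411649 ≈ -1.0410e+13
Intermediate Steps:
q = -1/8401 (q = 1/(-8401) = -1/8401 ≈ -0.00011903)
(-46786 + q)*(-47265 + (190 - 13800)*(-16352 + d(49))) = (-46786 - 1/8401)*(-47265 + (190 - 13800)*(-16352 + 11/49)) = -393049187*(-47265 - 13610*(-16352 + 11*(1/49)))/8401 = -393049187*(-47265 - 13610*(-16352 + 11/49))/8401 = -393049187*(-47265 - 13610*(-801237/49))/8401 = -393049187*(-47265 + 10904835570/49)/8401 = -393049187/8401*10902519585/49 = -4285226459135827395/411649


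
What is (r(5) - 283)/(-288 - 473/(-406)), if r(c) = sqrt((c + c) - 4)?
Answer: 114898/116455 - 406*sqrt(6)/116455 ≈ 0.97809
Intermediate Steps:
r(c) = sqrt(-4 + 2*c) (r(c) = sqrt(2*c - 4) = sqrt(-4 + 2*c))
(r(5) - 283)/(-288 - 473/(-406)) = (sqrt(-4 + 2*5) - 283)/(-288 - 473/(-406)) = (sqrt(-4 + 10) - 283)/(-288 - 473*(-1/406)) = (sqrt(6) - 283)/(-288 + 473/406) = (-283 + sqrt(6))/(-116455/406) = (-283 + sqrt(6))*(-406/116455) = 114898/116455 - 406*sqrt(6)/116455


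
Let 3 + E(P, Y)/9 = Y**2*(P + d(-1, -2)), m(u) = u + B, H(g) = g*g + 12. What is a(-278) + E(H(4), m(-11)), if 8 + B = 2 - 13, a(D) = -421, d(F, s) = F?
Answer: 218252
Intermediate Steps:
B = -19 (B = -8 + (2 - 13) = -8 - 11 = -19)
H(g) = 12 + g**2 (H(g) = g**2 + 12 = 12 + g**2)
m(u) = -19 + u (m(u) = u - 19 = -19 + u)
E(P, Y) = -27 + 9*Y**2*(-1 + P) (E(P, Y) = -27 + 9*(Y**2*(P - 1)) = -27 + 9*(Y**2*(-1 + P)) = -27 + 9*Y**2*(-1 + P))
a(-278) + E(H(4), m(-11)) = -421 + (-27 - 9*(-19 - 11)**2 + 9*(12 + 4**2)*(-19 - 11)**2) = -421 + (-27 - 9*(-30)**2 + 9*(12 + 16)*(-30)**2) = -421 + (-27 - 9*900 + 9*28*900) = -421 + (-27 - 8100 + 226800) = -421 + 218673 = 218252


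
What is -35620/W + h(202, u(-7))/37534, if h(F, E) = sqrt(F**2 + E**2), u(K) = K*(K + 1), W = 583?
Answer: -35620/583 + sqrt(10642)/18767 ≈ -61.092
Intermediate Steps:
u(K) = K*(1 + K)
h(F, E) = sqrt(E**2 + F**2)
-35620/W + h(202, u(-7))/37534 = -35620/583 + sqrt((-7*(1 - 7))**2 + 202**2)/37534 = -35620*1/583 + sqrt((-7*(-6))**2 + 40804)*(1/37534) = -35620/583 + sqrt(42**2 + 40804)*(1/37534) = -35620/583 + sqrt(1764 + 40804)*(1/37534) = -35620/583 + sqrt(42568)*(1/37534) = -35620/583 + (2*sqrt(10642))*(1/37534) = -35620/583 + sqrt(10642)/18767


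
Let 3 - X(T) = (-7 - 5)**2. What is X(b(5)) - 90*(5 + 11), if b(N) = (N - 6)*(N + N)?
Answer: -1581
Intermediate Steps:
b(N) = 2*N*(-6 + N) (b(N) = (-6 + N)*(2*N) = 2*N*(-6 + N))
X(T) = -141 (X(T) = 3 - (-7 - 5)**2 = 3 - 1*(-12)**2 = 3 - 1*144 = 3 - 144 = -141)
X(b(5)) - 90*(5 + 11) = -141 - 90*(5 + 11) = -141 - 90*16 = -141 - 1*1440 = -141 - 1440 = -1581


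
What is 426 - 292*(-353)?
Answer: 103502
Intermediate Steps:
426 - 292*(-353) = 426 + 103076 = 103502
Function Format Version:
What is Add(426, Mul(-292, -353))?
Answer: 103502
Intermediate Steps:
Add(426, Mul(-292, -353)) = Add(426, 103076) = 103502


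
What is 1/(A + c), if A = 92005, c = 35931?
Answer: 1/127936 ≈ 7.8164e-6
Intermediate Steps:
1/(A + c) = 1/(92005 + 35931) = 1/127936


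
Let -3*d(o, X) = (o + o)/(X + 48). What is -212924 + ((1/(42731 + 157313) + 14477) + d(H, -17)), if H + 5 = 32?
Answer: -1230645682469/6201364 ≈ -1.9845e+5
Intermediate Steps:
H = 27 (H = -5 + 32 = 27)
d(o, X) = -2*o/(3*(48 + X)) (d(o, X) = -(o + o)/(3*(X + 48)) = -2*o/(3*(48 + X)))
-212924 + ((1/(42731 + 157313) + 14477) + d(H, -17)) = -212924 + ((1/(42731 + 157313) + 14477) - 2*27/(144 + 3*(-17))) = -212924 + ((1/200044 + 14477) - 2*27/(144 - 51)) = -212924 + ((1/200044 + 14477) - 2*27/93) = -212924 + (2896036989/200044 - 2*27*1/93) = -212924 + (2896036989/200044 - 18/31) = -212924 + 89773545867/6201364 = -1230645682469/6201364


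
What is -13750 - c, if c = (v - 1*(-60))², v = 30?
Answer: -21850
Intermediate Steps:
c = 8100 (c = (30 - 1*(-60))² = (30 + 60)² = 90² = 8100)
-13750 - c = -13750 - 1*8100 = -13750 - 8100 = -21850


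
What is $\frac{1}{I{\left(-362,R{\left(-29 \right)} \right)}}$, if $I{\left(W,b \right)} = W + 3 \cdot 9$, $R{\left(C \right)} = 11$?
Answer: $- \frac{1}{335} \approx -0.0029851$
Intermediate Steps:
$I{\left(W,b \right)} = 27 + W$ ($I{\left(W,b \right)} = W + 27 = 27 + W$)
$\frac{1}{I{\left(-362,R{\left(-29 \right)} \right)}} = \frac{1}{27 - 362} = \frac{1}{-335} = - \frac{1}{335}$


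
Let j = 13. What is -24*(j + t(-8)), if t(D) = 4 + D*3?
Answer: 168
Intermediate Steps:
t(D) = 4 + 3*D
-24*(j + t(-8)) = -24*(13 + (4 + 3*(-8))) = -24*(13 + (4 - 24)) = -24*(13 - 20) = -24*(-7) = 168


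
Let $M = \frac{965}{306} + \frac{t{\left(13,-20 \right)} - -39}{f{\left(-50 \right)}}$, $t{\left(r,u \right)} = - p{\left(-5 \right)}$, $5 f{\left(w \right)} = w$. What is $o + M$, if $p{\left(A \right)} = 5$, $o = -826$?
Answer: $- \frac{1264157}{1530} \approx -826.25$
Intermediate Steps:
$f{\left(w \right)} = \frac{w}{5}$
$t{\left(r,u \right)} = -5$ ($t{\left(r,u \right)} = \left(-1\right) 5 = -5$)
$M = - \frac{377}{1530}$ ($M = \frac{965}{306} + \frac{-5 - -39}{\frac{1}{5} \left(-50\right)} = 965 \cdot \frac{1}{306} + \frac{-5 + 39}{-10} = \frac{965}{306} + 34 \left(- \frac{1}{10}\right) = \frac{965}{306} - \frac{17}{5} = - \frac{377}{1530} \approx -0.24641$)
$o + M = -826 - \frac{377}{1530} = - \frac{1264157}{1530}$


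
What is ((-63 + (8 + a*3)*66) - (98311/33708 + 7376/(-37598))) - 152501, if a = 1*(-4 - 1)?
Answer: -96970733303377/633676692 ≈ -1.5303e+5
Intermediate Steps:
a = -5 (a = 1*(-5) = -5)
((-63 + (8 + a*3)*66) - (98311/33708 + 7376/(-37598))) - 152501 = ((-63 + (8 - 5*3)*66) - (98311/33708 + 7376/(-37598))) - 152501 = ((-63 + (8 - 15)*66) - (98311*(1/33708) + 7376*(-1/37598))) - 152501 = ((-63 - 7*66) - (98311/33708 - 3688/18799)) - 152501 = ((-63 - 462) - 1*1723833385/633676692) - 152501 = (-525 - 1723833385/633676692) - 152501 = -334404096685/633676692 - 152501 = -96970733303377/633676692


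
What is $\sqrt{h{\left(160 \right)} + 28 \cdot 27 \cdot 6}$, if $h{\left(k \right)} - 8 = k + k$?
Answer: $16 \sqrt{19} \approx 69.742$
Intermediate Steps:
$h{\left(k \right)} = 8 + 2 k$ ($h{\left(k \right)} = 8 + \left(k + k\right) = 8 + 2 k$)
$\sqrt{h{\left(160 \right)} + 28 \cdot 27 \cdot 6} = \sqrt{\left(8 + 2 \cdot 160\right) + 28 \cdot 27 \cdot 6} = \sqrt{\left(8 + 320\right) + 756 \cdot 6} = \sqrt{328 + 4536} = \sqrt{4864} = 16 \sqrt{19}$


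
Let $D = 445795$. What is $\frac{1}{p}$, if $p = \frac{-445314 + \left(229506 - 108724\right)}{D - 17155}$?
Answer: $- \frac{107160}{81133} \approx -1.3208$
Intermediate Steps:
$p = - \frac{81133}{107160}$ ($p = \frac{-445314 + \left(229506 - 108724\right)}{445795 - 17155} = \frac{-445314 + 120782}{428640} = \left(-324532\right) \frac{1}{428640} = - \frac{81133}{107160} \approx -0.75712$)
$\frac{1}{p} = \frac{1}{- \frac{81133}{107160}} = - \frac{107160}{81133}$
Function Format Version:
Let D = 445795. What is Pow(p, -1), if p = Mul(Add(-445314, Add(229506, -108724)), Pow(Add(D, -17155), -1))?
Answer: Rational(-107160, 81133) ≈ -1.3208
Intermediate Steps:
p = Rational(-81133, 107160) (p = Mul(Add(-445314, Add(229506, -108724)), Pow(Add(445795, -17155), -1)) = Mul(Add(-445314, 120782), Pow(428640, -1)) = Mul(-324532, Rational(1, 428640)) = Rational(-81133, 107160) ≈ -0.75712)
Pow(p, -1) = Pow(Rational(-81133, 107160), -1) = Rational(-107160, 81133)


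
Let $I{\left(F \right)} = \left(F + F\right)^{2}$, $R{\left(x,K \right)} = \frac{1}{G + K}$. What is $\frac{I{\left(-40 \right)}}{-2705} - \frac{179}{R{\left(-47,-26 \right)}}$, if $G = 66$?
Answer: $- \frac{3874840}{541} \approx -7162.4$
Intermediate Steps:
$R{\left(x,K \right)} = \frac{1}{66 + K}$
$I{\left(F \right)} = 4 F^{2}$ ($I{\left(F \right)} = \left(2 F\right)^{2} = 4 F^{2}$)
$\frac{I{\left(-40 \right)}}{-2705} - \frac{179}{R{\left(-47,-26 \right)}} = \frac{4 \left(-40\right)^{2}}{-2705} - \frac{179}{\frac{1}{66 - 26}} = 4 \cdot 1600 \left(- \frac{1}{2705}\right) - \frac{179}{\frac{1}{40}} = 6400 \left(- \frac{1}{2705}\right) - 179 \frac{1}{\frac{1}{40}} = - \frac{1280}{541} - 7160 = - \frac{3874840}{541}$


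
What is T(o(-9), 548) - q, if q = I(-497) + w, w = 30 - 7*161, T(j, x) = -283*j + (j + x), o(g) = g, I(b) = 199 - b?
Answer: 3487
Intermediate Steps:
T(j, x) = x - 282*j
w = -1097 (w = 30 - 1127 = -1097)
q = -401 (q = (199 - 1*(-497)) - 1097 = (199 + 497) - 1097 = 696 - 1097 = -401)
T(o(-9), 548) - q = (548 - 282*(-9)) - 1*(-401) = (548 + 2538) + 401 = 3086 + 401 = 3487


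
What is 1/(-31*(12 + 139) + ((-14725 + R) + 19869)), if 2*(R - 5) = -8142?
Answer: -1/3603 ≈ -0.00027755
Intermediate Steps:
R = -4066 (R = 5 + (½)*(-8142) = 5 - 4071 = -4066)
1/(-31*(12 + 139) + ((-14725 + R) + 19869)) = 1/(-31*(12 + 139) + ((-14725 - 4066) + 19869)) = 1/(-31*151 + (-18791 + 19869)) = 1/(-4681 + 1078) = 1/(-3603) = -1/3603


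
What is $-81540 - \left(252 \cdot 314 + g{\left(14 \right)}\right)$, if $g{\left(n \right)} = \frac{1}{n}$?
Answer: $- \frac{2249353}{14} \approx -1.6067 \cdot 10^{5}$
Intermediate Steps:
$-81540 - \left(252 \cdot 314 + g{\left(14 \right)}\right) = -81540 - \left(252 \cdot 314 + \frac{1}{14}\right) = -81540 - \left(79128 + \frac{1}{14}\right) = -81540 - \frac{1107793}{14} = - \frac{2249353}{14}$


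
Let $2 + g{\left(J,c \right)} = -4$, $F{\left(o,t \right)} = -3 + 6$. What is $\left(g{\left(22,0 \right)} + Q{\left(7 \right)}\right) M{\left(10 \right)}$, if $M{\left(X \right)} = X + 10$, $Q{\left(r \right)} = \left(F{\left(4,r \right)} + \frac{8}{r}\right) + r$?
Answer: $\frac{720}{7} \approx 102.86$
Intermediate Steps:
$F{\left(o,t \right)} = 3$
$g{\left(J,c \right)} = -6$ ($g{\left(J,c \right)} = -2 - 4 = -6$)
$Q{\left(r \right)} = 3 + r + \frac{8}{r}$ ($Q{\left(r \right)} = \left(3 + \frac{8}{r}\right) + r = 3 + r + \frac{8}{r}$)
$M{\left(X \right)} = 10 + X$
$\left(g{\left(22,0 \right)} + Q{\left(7 \right)}\right) M{\left(10 \right)} = \left(-6 + \left(3 + 7 + \frac{8}{7}\right)\right) \left(10 + 10\right) = \left(-6 + \left(3 + 7 + 8 \cdot \frac{1}{7}\right)\right) 20 = \left(-6 + \left(3 + 7 + \frac{8}{7}\right)\right) 20 = \left(-6 + \frac{78}{7}\right) 20 = \frac{36}{7} \cdot 20 = \frac{720}{7}$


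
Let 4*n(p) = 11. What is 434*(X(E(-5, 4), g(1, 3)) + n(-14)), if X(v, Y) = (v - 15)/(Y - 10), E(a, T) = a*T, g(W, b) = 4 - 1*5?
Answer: 56637/22 ≈ 2574.4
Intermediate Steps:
g(W, b) = -1 (g(W, b) = 4 - 5 = -1)
n(p) = 11/4 (n(p) = (¼)*11 = 11/4)
E(a, T) = T*a
X(v, Y) = (-15 + v)/(-10 + Y)
434*(X(E(-5, 4), g(1, 3)) + n(-14)) = 434*((-15 + 4*(-5))/(-10 - 1) + 11/4) = 434*((-15 - 20)/(-11) + 11/4) = 434*(-1/11*(-35) + 11/4) = 434*(35/11 + 11/4) = 434*(261/44) = 56637/22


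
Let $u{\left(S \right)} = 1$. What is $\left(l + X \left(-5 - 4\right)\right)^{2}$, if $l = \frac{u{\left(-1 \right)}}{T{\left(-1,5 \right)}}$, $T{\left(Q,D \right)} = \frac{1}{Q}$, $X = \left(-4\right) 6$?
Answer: $46225$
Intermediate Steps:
$X = -24$
$l = -1$ ($l = 1 \frac{1}{\frac{1}{-1}} = 1 \frac{1}{-1} = 1 \left(-1\right) = -1$)
$\left(l + X \left(-5 - 4\right)\right)^{2} = \left(-1 - 24 \left(-5 - 4\right)\right)^{2} = \left(-1 - -216\right)^{2} = \left(-1 + 216\right)^{2} = 215^{2} = 46225$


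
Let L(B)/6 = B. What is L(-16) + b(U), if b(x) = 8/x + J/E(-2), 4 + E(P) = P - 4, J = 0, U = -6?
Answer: -292/3 ≈ -97.333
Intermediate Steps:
E(P) = -8 + P (E(P) = -4 + (P - 4) = -4 + (-4 + P) = -8 + P)
L(B) = 6*B
b(x) = 8/x (b(x) = 8/x + 0/(-8 - 2) = 8/x + 0/(-10) = 8/x + 0*(-⅒) = 8/x + 0 = 8/x)
L(-16) + b(U) = 6*(-16) + 8/(-6) = -96 + 8*(-⅙) = -96 - 4/3 = -292/3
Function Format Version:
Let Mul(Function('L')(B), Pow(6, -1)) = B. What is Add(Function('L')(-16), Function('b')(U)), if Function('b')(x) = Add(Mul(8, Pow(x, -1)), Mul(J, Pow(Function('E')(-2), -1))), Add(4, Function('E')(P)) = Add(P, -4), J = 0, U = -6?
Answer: Rational(-292, 3) ≈ -97.333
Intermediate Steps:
Function('E')(P) = Add(-8, P) (Function('E')(P) = Add(-4, Add(P, -4)) = Add(-4, Add(-4, P)) = Add(-8, P))
Function('L')(B) = Mul(6, B)
Function('b')(x) = Mul(8, Pow(x, -1)) (Function('b')(x) = Add(Mul(8, Pow(x, -1)), Mul(0, Pow(Add(-8, -2), -1))) = Add(Mul(8, Pow(x, -1)), Mul(0, Pow(-10, -1))) = Add(Mul(8, Pow(x, -1)), Mul(0, Rational(-1, 10))) = Add(Mul(8, Pow(x, -1)), 0) = Mul(8, Pow(x, -1)))
Add(Function('L')(-16), Function('b')(U)) = Add(Mul(6, -16), Mul(8, Pow(-6, -1))) = Add(-96, Mul(8, Rational(-1, 6))) = Add(-96, Rational(-4, 3)) = Rational(-292, 3)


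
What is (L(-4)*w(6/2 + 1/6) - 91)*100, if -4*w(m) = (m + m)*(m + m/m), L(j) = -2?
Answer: -70025/9 ≈ -7780.6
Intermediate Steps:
w(m) = -m*(1 + m)/2 (w(m) = -(m + m)*(m + m/m)/4 = -2*m*(m + 1)/4 = -2*m*(1 + m)/4 = -m*(1 + m)/2)
(L(-4)*w(6/2 + 1/6) - 91)*100 = (-(-1)*(6/2 + 1/6)*(1 + (6/2 + 1/6)) - 91)*100 = (-(-1)*(6*(½) + 1*(⅙))*(1 + (6*(½) + 1*(⅙))) - 91)*100 = (-(-1)*(3 + ⅙)*(1 + (3 + ⅙)) - 91)*100 = (-(-1)*19*(1 + 19/6)/6 - 91)*100 = (-(-1)*19*25/(6*6) - 91)*100 = (-2*(-475/72) - 91)*100 = (475/36 - 91)*100 = -2801/36*100 = -70025/9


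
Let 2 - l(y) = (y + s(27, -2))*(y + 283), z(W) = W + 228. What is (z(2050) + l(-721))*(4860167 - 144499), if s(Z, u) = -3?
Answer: -1484643187776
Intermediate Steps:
z(W) = 228 + W
l(y) = 2 - (-3 + y)*(283 + y) (l(y) = 2 - (y - 3)*(y + 283) = 2 - (-3 + y)*(283 + y))
(z(2050) + l(-721))*(4860167 - 144499) = ((228 + 2050) + (851 - 1*(-721)**2 - 280*(-721)))*(4860167 - 144499) = (2278 + (851 - 1*519841 + 201880))*4715668 = (2278 + (851 - 519841 + 201880))*4715668 = (2278 - 317110)*4715668 = -314832*4715668 = -1484643187776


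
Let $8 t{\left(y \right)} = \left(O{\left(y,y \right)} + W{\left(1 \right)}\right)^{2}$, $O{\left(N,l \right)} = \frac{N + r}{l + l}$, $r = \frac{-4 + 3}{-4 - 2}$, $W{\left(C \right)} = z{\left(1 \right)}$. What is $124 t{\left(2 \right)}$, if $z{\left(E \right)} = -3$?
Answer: $\frac{107911}{1152} \approx 93.673$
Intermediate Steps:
$W{\left(C \right)} = -3$
$r = \frac{1}{6}$ ($r = - \frac{1}{-6} = \left(-1\right) \left(- \frac{1}{6}\right) = \frac{1}{6} \approx 0.16667$)
$O{\left(N,l \right)} = \frac{\frac{1}{6} + N}{2 l}$ ($O{\left(N,l \right)} = \frac{N + \frac{1}{6}}{l + l} = \frac{\frac{1}{6} + N}{2 l}$)
$t{\left(y \right)} = \frac{\left(-3 + \frac{1 + 6 y}{12 y}\right)^{2}}{8}$ ($t{\left(y \right)} = \frac{\left(\frac{1 + 6 y}{12 y} - 3\right)^{2}}{8} = \frac{\left(-3 + \frac{1 + 6 y}{12 y}\right)^{2}}{8}$)
$124 t{\left(2 \right)} = 124 \frac{\left(-1 + 30 \cdot 2\right)^{2}}{1152 \cdot 4} = 124 \cdot \frac{1}{1152} \cdot \frac{1}{4} \left(-1 + 60\right)^{2} = 124 \cdot \frac{1}{1152} \cdot \frac{1}{4} \cdot 59^{2} = 124 \cdot \frac{1}{1152} \cdot \frac{1}{4} \cdot 3481 = 124 \cdot \frac{3481}{4608} = \frac{107911}{1152}$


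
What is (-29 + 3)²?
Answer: 676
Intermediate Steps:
(-29 + 3)² = (-26)² = 676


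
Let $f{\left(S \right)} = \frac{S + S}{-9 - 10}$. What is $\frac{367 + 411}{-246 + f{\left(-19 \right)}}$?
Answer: $- \frac{389}{122} \approx -3.1885$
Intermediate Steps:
$f{\left(S \right)} = - \frac{2 S}{19}$ ($f{\left(S \right)} = \frac{2 S}{-19} = 2 S \left(- \frac{1}{19}\right) = - \frac{2 S}{19}$)
$\frac{367 + 411}{-246 + f{\left(-19 \right)}} = \frac{367 + 411}{-246 - -2} = \frac{778}{-246 + 2} = \frac{778}{-244} = 778 \left(- \frac{1}{244}\right) = - \frac{389}{122}$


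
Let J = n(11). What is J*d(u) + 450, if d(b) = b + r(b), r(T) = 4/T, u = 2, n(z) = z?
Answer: 494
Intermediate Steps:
J = 11
d(b) = b + 4/b
J*d(u) + 450 = 11*(2 + 4/2) + 450 = 11*(2 + 4*(½)) + 450 = 11*(2 + 2) + 450 = 11*4 + 450 = 44 + 450 = 494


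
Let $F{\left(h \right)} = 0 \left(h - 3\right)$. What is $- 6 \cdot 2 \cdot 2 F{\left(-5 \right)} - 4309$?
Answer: $-4309$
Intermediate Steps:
$F{\left(h \right)} = 0$ ($F{\left(h \right)} = 0 \left(-3 + h\right) = 0$)
$- 6 \cdot 2 \cdot 2 F{\left(-5 \right)} - 4309 = - 6 \cdot 2 \cdot 2 \cdot 0 - 4309 = \left(-6\right) 4 \cdot 0 - 4309 = \left(-24\right) 0 - 4309 = 0 - 4309 = -4309$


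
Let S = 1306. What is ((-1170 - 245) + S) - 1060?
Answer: -1169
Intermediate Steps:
((-1170 - 245) + S) - 1060 = ((-1170 - 245) + 1306) - 1060 = (-1415 + 1306) - 1060 = -109 - 1060 = -1169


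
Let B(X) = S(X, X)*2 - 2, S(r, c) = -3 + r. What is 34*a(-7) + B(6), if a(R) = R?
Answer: -234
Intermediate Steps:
B(X) = -8 + 2*X (B(X) = (-3 + X)*2 - 2 = (-6 + 2*X) - 2 = -8 + 2*X)
34*a(-7) + B(6) = 34*(-7) + (-8 + 2*6) = -238 + (-8 + 12) = -238 + 4 = -234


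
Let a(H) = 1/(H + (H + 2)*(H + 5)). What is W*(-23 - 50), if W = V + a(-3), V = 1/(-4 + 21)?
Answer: 876/85 ≈ 10.306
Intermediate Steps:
a(H) = 1/(H + (2 + H)*(5 + H))
V = 1/17 ≈ 0.058824
W = -12/85 (W = 1/17 + 1/(10 + (-3)**2 + 8*(-3)) = 1/17 + 1/(10 + 9 - 24) = 1/17 + 1/(-5) = 1/17 - 1/5 = -12/85 ≈ -0.14118)
W*(-23 - 50) = -12*(-23 - 50)/85 = -12/85*(-73) = 876/85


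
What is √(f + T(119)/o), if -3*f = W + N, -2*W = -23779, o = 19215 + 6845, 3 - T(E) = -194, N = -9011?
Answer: I*√162903490095/13030 ≈ 30.976*I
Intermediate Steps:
T(E) = 197 (T(E) = 3 - 1*(-194) = 3 + 194 = 197)
o = 26060
W = 23779/2 (W = -½*(-23779) = 23779/2 ≈ 11890.)
f = -1919/2 (f = -(23779/2 - 9011)/3 = -⅓*5757/2 = -1919/2 ≈ -959.50)
√(f + T(119)/o) = √(-1919/2 + 197/26060) = √(-25004373/26060) = I*√162903490095/13030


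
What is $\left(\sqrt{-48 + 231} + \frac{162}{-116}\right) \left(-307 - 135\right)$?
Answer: $\frac{17901}{29} - 442 \sqrt{183} \approx -5362.0$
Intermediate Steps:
$\left(\sqrt{-48 + 231} + \frac{162}{-116}\right) \left(-307 - 135\right) = \left(\sqrt{183} + 162 \left(- \frac{1}{116}\right)\right) \left(-442\right) = \left(\sqrt{183} - \frac{81}{58}\right) \left(-442\right) = \left(- \frac{81}{58} + \sqrt{183}\right) \left(-442\right) = \frac{17901}{29} - 442 \sqrt{183}$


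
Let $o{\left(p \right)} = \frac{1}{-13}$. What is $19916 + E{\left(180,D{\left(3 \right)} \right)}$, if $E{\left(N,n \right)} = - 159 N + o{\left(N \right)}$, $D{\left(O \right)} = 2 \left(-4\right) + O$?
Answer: $- \frac{113153}{13} \approx -8704.1$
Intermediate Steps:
$o{\left(p \right)} = - \frac{1}{13}$
$D{\left(O \right)} = -8 + O$
$E{\left(N,n \right)} = - \frac{1}{13} - 159 N$ ($E{\left(N,n \right)} = - 159 N - \frac{1}{13} = - \frac{1}{13} - 159 N$)
$19916 + E{\left(180,D{\left(3 \right)} \right)} = 19916 - \frac{372061}{13} = - \frac{113153}{13}$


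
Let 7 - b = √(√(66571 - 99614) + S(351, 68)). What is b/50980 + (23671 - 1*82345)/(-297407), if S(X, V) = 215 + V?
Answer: 272116579/1378346260 - √(283 + I*√33043)/50980 ≈ 0.19708 - 0.00010131*I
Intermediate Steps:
b = 7 - √(283 + I*√33043) (b = 7 - √(√(66571 - 99614) + (215 + 68)) = 7 - √(√(-33043) + 283) = 7 - √(I*√33043 + 283) = 7 - √(283 + I*√33043) ≈ -10.598 - 5.1648*I)
b/50980 + (23671 - 1*82345)/(-297407) = (7 - √(283 + I*√33043))/50980 + (23671 - 1*82345)/(-297407) = (7 - √(283 + I*√33043))*(1/50980) + (23671 - 82345)*(-1/297407) = (7/50980 - √(283 + I*√33043)/50980) - 58674*(-1/297407) = (7/50980 - √(283 + I*√33043)/50980) + 5334/27037 = 272116579/1378346260 - √(283 + I*√33043)/50980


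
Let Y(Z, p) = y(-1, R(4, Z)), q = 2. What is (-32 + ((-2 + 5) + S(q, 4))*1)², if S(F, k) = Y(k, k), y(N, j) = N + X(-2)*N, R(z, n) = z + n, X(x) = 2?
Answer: 1024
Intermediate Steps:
R(z, n) = n + z
y(N, j) = 3*N (y(N, j) = N + 2*N = 3*N)
Y(Z, p) = -3 (Y(Z, p) = 3*(-1) = -3)
S(F, k) = -3
(-32 + ((-2 + 5) + S(q, 4))*1)² = (-32 + ((-2 + 5) - 3)*1)² = (-32 + (3 - 3)*1)² = (-32 + 0*1)² = (-32 + 0)² = (-32)² = 1024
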